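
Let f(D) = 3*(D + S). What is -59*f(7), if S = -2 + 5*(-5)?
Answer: 3540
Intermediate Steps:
S = -27 (S = -2 - 25 = -27)
f(D) = -81 + 3*D (f(D) = 3*(D - 27) = 3*(-27 + D) = -81 + 3*D)
-59*f(7) = -59*(-81 + 3*7) = -59*(-81 + 21) = -59*(-60) = 3540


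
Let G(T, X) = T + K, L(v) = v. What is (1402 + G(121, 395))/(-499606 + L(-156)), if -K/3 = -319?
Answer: -1240/249881 ≈ -0.0049624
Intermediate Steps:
K = 957 (K = -3*(-319) = 957)
G(T, X) = 957 + T (G(T, X) = T + 957 = 957 + T)
(1402 + G(121, 395))/(-499606 + L(-156)) = (1402 + (957 + 121))/(-499606 - 156) = (1402 + 1078)/(-499762) = 2480*(-1/499762) = -1240/249881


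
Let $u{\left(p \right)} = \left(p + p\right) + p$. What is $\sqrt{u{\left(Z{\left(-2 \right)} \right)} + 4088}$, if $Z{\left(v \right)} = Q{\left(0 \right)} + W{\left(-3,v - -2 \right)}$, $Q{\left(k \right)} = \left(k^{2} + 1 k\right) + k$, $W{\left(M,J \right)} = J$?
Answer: $2 \sqrt{1022} \approx 63.938$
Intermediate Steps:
$Q{\left(k \right)} = k^{2} + 2 k$ ($Q{\left(k \right)} = \left(k^{2} + k\right) + k = \left(k + k^{2}\right) + k = k^{2} + 2 k$)
$Z{\left(v \right)} = 2 + v$ ($Z{\left(v \right)} = 0 \left(2 + 0\right) + \left(v - -2\right) = 0 \cdot 2 + \left(v + 2\right) = 0 + \left(2 + v\right) = 2 + v$)
$u{\left(p \right)} = 3 p$ ($u{\left(p \right)} = 2 p + p = 3 p$)
$\sqrt{u{\left(Z{\left(-2 \right)} \right)} + 4088} = \sqrt{3 \left(2 - 2\right) + 4088} = \sqrt{3 \cdot 0 + 4088} = \sqrt{0 + 4088} = \sqrt{4088} = 2 \sqrt{1022}$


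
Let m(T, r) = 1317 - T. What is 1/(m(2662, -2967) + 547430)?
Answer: 1/546085 ≈ 1.8312e-6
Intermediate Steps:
1/(m(2662, -2967) + 547430) = 1/((1317 - 1*2662) + 547430) = 1/((1317 - 2662) + 547430) = 1/(-1345 + 547430) = 1/546085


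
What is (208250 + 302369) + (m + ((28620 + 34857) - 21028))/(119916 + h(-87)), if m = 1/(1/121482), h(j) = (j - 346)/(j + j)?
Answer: 626735949101/1227401 ≈ 5.1062e+5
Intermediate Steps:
h(j) = (-346 + j)/(2*j) (h(j) = (-346 + j)/((2*j)) = (-346 + j)*(1/(2*j)) = (-346 + j)/(2*j))
m = 121482 (m = 1/(1/121482) = 121482)
(208250 + 302369) + (m + ((28620 + 34857) - 21028))/(119916 + h(-87)) = (208250 + 302369) + (121482 + ((28620 + 34857) - 21028))/(119916 + (1/2)*(-346 - 87)/(-87)) = 510619 + (121482 + (63477 - 21028))/(119916 + (1/2)*(-1/87)*(-433)) = 510619 + (121482 + 42449)/(119916 + 433/174) = 510619 + 163931/(20865817/174) = 510619 + 163931*(174/20865817) = 510619 + 1677882/1227401 = 626735949101/1227401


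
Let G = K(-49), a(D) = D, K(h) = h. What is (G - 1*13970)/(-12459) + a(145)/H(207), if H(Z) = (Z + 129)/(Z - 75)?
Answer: 6754879/116284 ≈ 58.089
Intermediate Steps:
H(Z) = (129 + Z)/(-75 + Z)
G = -49
(G - 1*13970)/(-12459) + a(145)/H(207) = (-49 - 1*13970)/(-12459) + 145/(((129 + 207)/(-75 + 207))) = (-49 - 13970)*(-1/12459) + 145/((336/132)) = -14019*(-1/12459) + 145/(((1/132)*336)) = 4673/4153 + 145/(28/11) = 4673/4153 + 145*(11/28) = 4673/4153 + 1595/28 = 6754879/116284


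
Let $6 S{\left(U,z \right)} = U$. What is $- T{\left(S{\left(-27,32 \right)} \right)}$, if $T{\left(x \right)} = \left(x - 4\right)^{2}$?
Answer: $- \frac{289}{4} \approx -72.25$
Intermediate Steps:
$S{\left(U,z \right)} = \frac{U}{6}$
$T{\left(x \right)} = \left(-4 + x\right)^{2}$
$- T{\left(S{\left(-27,32 \right)} \right)} = - \left(-4 + \frac{1}{6} \left(-27\right)\right)^{2} = - \left(-4 - \frac{9}{2}\right)^{2} = - \left(- \frac{17}{2}\right)^{2} = \left(-1\right) \frac{289}{4} = - \frac{289}{4}$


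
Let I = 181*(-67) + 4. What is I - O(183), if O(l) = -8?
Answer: -12115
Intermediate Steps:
I = -12123 (I = -12127 + 4 = -12123)
I - O(183) = -12123 - 1*(-8) = -12123 + 8 = -12115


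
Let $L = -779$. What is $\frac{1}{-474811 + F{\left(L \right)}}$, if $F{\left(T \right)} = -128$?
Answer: $- \frac{1}{474939} \approx -2.1055 \cdot 10^{-6}$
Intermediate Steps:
$\frac{1}{-474811 + F{\left(L \right)}} = \frac{1}{-474811 - 128} = \frac{1}{-474939} = - \frac{1}{474939}$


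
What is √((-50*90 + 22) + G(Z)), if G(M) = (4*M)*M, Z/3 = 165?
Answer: √975622 ≈ 987.74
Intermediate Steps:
Z = 495 (Z = 3*165 = 495)
G(M) = 4*M²
√((-50*90 + 22) + G(Z)) = √((-50*90 + 22) + 4*495²) = √((-4500 + 22) + 4*245025) = √(-4478 + 980100) = √975622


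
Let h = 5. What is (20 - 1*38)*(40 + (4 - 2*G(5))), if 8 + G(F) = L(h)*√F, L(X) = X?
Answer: -1080 + 180*√5 ≈ -677.51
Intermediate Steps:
G(F) = -8 + 5*√F
(20 - 1*38)*(40 + (4 - 2*G(5))) = (20 - 1*38)*(40 + (4 - 2*(-8 + 5*√5))) = (20 - 38)*(40 + (4 + (16 - 10*√5))) = -18*(40 + (20 - 10*√5)) = -18*(60 - 10*√5) = -1080 + 180*√5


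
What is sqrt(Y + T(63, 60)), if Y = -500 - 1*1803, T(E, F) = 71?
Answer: 6*I*sqrt(62) ≈ 47.244*I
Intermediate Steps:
Y = -2303 (Y = -500 - 1803 = -2303)
sqrt(Y + T(63, 60)) = sqrt(-2303 + 71) = sqrt(-2232) = 6*I*sqrt(62)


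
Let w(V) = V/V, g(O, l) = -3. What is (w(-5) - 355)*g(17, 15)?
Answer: 1062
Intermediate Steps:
w(V) = 1
(w(-5) - 355)*g(17, 15) = (1 - 355)*(-3) = -354*(-3) = 1062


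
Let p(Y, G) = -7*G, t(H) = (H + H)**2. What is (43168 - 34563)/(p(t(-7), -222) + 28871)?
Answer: 1721/6085 ≈ 0.28283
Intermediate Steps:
t(H) = 4*H**2 (t(H) = (2*H)**2 = 4*H**2)
(43168 - 34563)/(p(t(-7), -222) + 28871) = (43168 - 34563)/(-7*(-222) + 28871) = 8605/(1554 + 28871) = 8605/30425 = 8605*(1/30425) = 1721/6085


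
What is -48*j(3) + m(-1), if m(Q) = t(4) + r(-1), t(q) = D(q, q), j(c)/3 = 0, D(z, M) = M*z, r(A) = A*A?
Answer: 17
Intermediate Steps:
r(A) = A²
j(c) = 0 (j(c) = 3*0 = 0)
t(q) = q² (t(q) = q*q = q²)
m(Q) = 17 (m(Q) = 4² + (-1)² = 16 + 1 = 17)
-48*j(3) + m(-1) = -48*0 + 17 = 0 + 17 = 17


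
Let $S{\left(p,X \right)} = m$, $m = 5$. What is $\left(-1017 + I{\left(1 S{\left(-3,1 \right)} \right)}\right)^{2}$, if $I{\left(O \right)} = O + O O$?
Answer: $974169$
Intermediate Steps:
$S{\left(p,X \right)} = 5$
$I{\left(O \right)} = O + O^{2}$
$\left(-1017 + I{\left(1 S{\left(-3,1 \right)} \right)}\right)^{2} = \left(-1017 + 1 \cdot 5 \left(1 + 1 \cdot 5\right)\right)^{2} = \left(-1017 + 5 \left(1 + 5\right)\right)^{2} = \left(-1017 + 5 \cdot 6\right)^{2} = \left(-1017 + 30\right)^{2} = \left(-987\right)^{2} = 974169$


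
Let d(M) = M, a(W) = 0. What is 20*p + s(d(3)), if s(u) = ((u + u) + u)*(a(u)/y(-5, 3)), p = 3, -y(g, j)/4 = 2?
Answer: 60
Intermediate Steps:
y(g, j) = -8 (y(g, j) = -4*2 = -8)
s(u) = 0 (s(u) = ((u + u) + u)*(0/(-8)) = (2*u + u)*(0*(-⅛)) = (3*u)*0 = 0)
20*p + s(d(3)) = 20*3 + 0 = 60 + 0 = 60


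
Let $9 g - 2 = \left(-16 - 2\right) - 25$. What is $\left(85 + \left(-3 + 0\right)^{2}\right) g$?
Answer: $- \frac{3854}{9} \approx -428.22$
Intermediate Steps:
$g = - \frac{41}{9}$ ($g = \frac{2}{9} + \frac{\left(-16 - 2\right) - 25}{9} = \frac{2}{9} + \frac{-18 - 25}{9} = \frac{2}{9} + \frac{1}{9} \left(-43\right) = \frac{2}{9} - \frac{43}{9} = - \frac{41}{9} \approx -4.5556$)
$\left(85 + \left(-3 + 0\right)^{2}\right) g = \left(85 + \left(-3 + 0\right)^{2}\right) \left(- \frac{41}{9}\right) = \left(85 + \left(-3\right)^{2}\right) \left(- \frac{41}{9}\right) = \left(85 + 9\right) \left(- \frac{41}{9}\right) = 94 \left(- \frac{41}{9}\right) = - \frac{3854}{9}$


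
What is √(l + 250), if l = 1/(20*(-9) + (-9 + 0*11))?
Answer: √992229/63 ≈ 15.811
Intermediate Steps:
l = -1/189 (l = 1/(-180 + (-9 + 0)) = 1/(-180 - 9) = 1/(-189) = -1/189 ≈ -0.0052910)
√(l + 250) = √(-1/189 + 250) = √(47249/189) = √992229/63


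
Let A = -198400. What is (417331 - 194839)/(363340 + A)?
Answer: 18541/13745 ≈ 1.3489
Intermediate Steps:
(417331 - 194839)/(363340 + A) = (417331 - 194839)/(363340 - 198400) = 222492/164940 = 222492*(1/164940) = 18541/13745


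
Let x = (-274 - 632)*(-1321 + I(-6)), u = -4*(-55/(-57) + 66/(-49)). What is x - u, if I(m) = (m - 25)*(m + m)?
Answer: 2401400374/2793 ≈ 8.5979e+5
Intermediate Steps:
I(m) = 2*m*(-25 + m) (I(m) = (-25 + m)*(2*m) = 2*m*(-25 + m))
u = 4268/2793 (u = -4*(-55*(-1/57) + 66*(-1/49)) = -4*(55/57 - 66/49) = -4*(-1067/2793) = 4268/2793 ≈ 1.5281)
x = 859794 (x = (-274 - 632)*(-1321 + 2*(-6)*(-25 - 6)) = -906*(-1321 + 2*(-6)*(-31)) = -906*(-1321 + 372) = -906*(-949) = 859794)
x - u = 859794 - 1*4268/2793 = 859794 - 4268/2793 = 2401400374/2793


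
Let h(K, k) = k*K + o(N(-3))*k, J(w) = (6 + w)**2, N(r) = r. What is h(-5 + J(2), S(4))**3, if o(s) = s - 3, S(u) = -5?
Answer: -18609625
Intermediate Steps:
o(s) = -3 + s
h(K, k) = -6*k + K*k (h(K, k) = k*K + (-3 - 3)*k = K*k - 6*k = -6*k + K*k)
h(-5 + J(2), S(4))**3 = (-5*(-6 + (-5 + (6 + 2)**2)))**3 = (-5*(-6 + (-5 + 8**2)))**3 = (-5*(-6 + (-5 + 64)))**3 = (-5*(-6 + 59))**3 = (-5*53)**3 = (-265)**3 = -18609625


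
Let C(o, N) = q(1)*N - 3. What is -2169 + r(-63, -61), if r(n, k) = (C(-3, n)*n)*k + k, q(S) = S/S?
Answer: -255868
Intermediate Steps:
q(S) = 1
C(o, N) = -3 + N (C(o, N) = 1*N - 3 = N - 3 = -3 + N)
r(n, k) = k + k*n*(-3 + n) (r(n, k) = ((-3 + n)*n)*k + k = (n*(-3 + n))*k + k = k*n*(-3 + n) + k = k + k*n*(-3 + n))
-2169 + r(-63, -61) = -2169 - 61*(1 - 63*(-3 - 63)) = -2169 - 61*(1 - 63*(-66)) = -2169 - 61*(1 + 4158) = -2169 - 61*4159 = -2169 - 253699 = -255868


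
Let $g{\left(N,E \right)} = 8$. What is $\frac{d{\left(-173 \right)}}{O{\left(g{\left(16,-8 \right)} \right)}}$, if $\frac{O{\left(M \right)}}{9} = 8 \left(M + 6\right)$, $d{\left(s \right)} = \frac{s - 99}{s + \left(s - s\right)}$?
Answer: $\frac{17}{10899} \approx 0.0015598$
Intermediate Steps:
$d{\left(s \right)} = \frac{-99 + s}{s}$ ($d{\left(s \right)} = \frac{-99 + s}{s + 0} = \frac{-99 + s}{s}$)
$O{\left(M \right)} = 432 + 72 M$ ($O{\left(M \right)} = 9 \cdot 8 \left(M + 6\right) = 9 \cdot 8 \left(6 + M\right) = 9 \left(48 + 8 M\right) = 432 + 72 M$)
$\frac{d{\left(-173 \right)}}{O{\left(g{\left(16,-8 \right)} \right)}} = \frac{\frac{1}{-173} \left(-99 - 173\right)}{432 + 72 \cdot 8} = \frac{\left(- \frac{1}{173}\right) \left(-272\right)}{432 + 576} = \frac{272}{173 \cdot 1008} = \frac{272}{173} \cdot \frac{1}{1008} = \frac{17}{10899}$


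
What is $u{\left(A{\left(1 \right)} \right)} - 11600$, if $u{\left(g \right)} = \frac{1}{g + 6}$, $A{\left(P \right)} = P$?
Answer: $- \frac{81199}{7} \approx -11600.0$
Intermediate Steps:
$u{\left(g \right)} = \frac{1}{6 + g}$
$u{\left(A{\left(1 \right)} \right)} - 11600 = \frac{1}{6 + 1} - 11600 = \frac{1}{7} - 11600 = - \frac{81199}{7}$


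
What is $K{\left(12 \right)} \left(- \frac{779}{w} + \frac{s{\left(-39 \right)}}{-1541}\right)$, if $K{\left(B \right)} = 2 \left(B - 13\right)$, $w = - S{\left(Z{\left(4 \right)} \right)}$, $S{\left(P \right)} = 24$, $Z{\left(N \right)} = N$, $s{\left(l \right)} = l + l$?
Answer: $- \frac{1202311}{18492} \approx -65.018$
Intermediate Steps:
$s{\left(l \right)} = 2 l$
$w = -24$ ($w = \left(-1\right) 24 = -24$)
$K{\left(B \right)} = -26 + 2 B$ ($K{\left(B \right)} = 2 \left(-13 + B\right) = -26 + 2 B$)
$K{\left(12 \right)} \left(- \frac{779}{w} + \frac{s{\left(-39 \right)}}{-1541}\right) = \left(-26 + 2 \cdot 12\right) \left(- \frac{779}{-24} + \frac{2 \left(-39\right)}{-1541}\right) = \left(-26 + 24\right) \left(\left(-779\right) \left(- \frac{1}{24}\right) - - \frac{78}{1541}\right) = - 2 \left(\frac{779}{24} + \frac{78}{1541}\right) = \left(-2\right) \frac{1202311}{36984} = - \frac{1202311}{18492}$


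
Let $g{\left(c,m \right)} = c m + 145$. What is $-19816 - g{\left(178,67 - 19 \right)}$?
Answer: $-28505$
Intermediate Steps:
$g{\left(c,m \right)} = 145 + c m$
$-19816 - g{\left(178,67 - 19 \right)} = -19816 - \left(145 + 178 \left(67 - 19\right)\right) = -19816 - \left(145 + 178 \cdot 48\right) = -19816 - \left(145 + 8544\right) = -19816 - 8689 = -28505$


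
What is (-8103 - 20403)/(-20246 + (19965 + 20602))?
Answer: -28506/20321 ≈ -1.4028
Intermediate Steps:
(-8103 - 20403)/(-20246 + (19965 + 20602)) = -28506/(-20246 + 40567) = -28506/20321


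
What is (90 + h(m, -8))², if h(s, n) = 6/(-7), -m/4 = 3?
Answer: 389376/49 ≈ 7946.4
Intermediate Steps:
m = -12 (m = -4*3 = -12)
h(s, n) = -6/7 (h(s, n) = 6*(-⅐) = -6/7)
(90 + h(m, -8))² = (90 - 6/7)² = (624/7)² = 389376/49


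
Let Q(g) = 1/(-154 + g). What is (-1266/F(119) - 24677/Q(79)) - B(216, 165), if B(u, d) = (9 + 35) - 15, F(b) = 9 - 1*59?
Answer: 46269283/25 ≈ 1.8508e+6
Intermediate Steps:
F(b) = -50 (F(b) = 9 - 59 = -50)
B(u, d) = 29 (B(u, d) = 44 - 15 = 29)
(-1266/F(119) - 24677/Q(79)) - B(216, 165) = (-1266/(-50) - 24677/(1/(-154 + 79))) - 1*29 = (-1266*(-1/50) - 24677/(1/(-75))) - 29 = (633/25 - 24677/(-1/75)) - 29 = (633/25 - 24677*(-75)) - 29 = (633/25 + 1850775) - 29 = 46270008/25 - 29 = 46269283/25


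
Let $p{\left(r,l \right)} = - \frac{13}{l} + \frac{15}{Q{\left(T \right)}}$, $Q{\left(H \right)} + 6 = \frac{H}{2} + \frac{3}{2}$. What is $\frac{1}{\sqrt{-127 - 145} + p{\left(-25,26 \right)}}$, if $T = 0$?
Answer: $- \frac{138}{10321} - \frac{144 i \sqrt{17}}{10321} \approx -0.013371 - 0.057526 i$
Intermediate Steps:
$Q{\left(H \right)} = - \frac{9}{2} + \frac{H}{2}$ ($Q{\left(H \right)} = -6 + \left(\frac{H}{2} + \frac{3}{2}\right) = -6 + \left(\frac{3}{2} + \frac{H}{2}\right) = - \frac{9}{2} + \frac{H}{2}$)
$p{\left(r,l \right)} = - \frac{10}{3} - \frac{13}{l}$ ($p{\left(r,l \right)} = - \frac{13}{l} + \frac{15}{- \frac{9}{2} + \frac{1}{2} \cdot 0} = - \frac{13}{l} + \frac{15}{- \frac{9}{2} + 0} = - \frac{13}{l} + \frac{15}{- \frac{9}{2}} = - \frac{13}{l} + 15 \left(- \frac{2}{9}\right) = - \frac{13}{l} - \frac{10}{3} = - \frac{10}{3} - \frac{13}{l}$)
$\frac{1}{\sqrt{-127 - 145} + p{\left(-25,26 \right)}} = \frac{1}{\sqrt{-127 - 145} - \left(\frac{10}{3} + \frac{13}{26}\right)} = \frac{1}{\sqrt{-272} - \frac{23}{6}} = \frac{1}{4 i \sqrt{17} - \frac{23}{6}} = \frac{1}{- \frac{23}{6} + 4 i \sqrt{17}}$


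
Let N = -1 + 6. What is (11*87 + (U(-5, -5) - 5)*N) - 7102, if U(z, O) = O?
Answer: -6195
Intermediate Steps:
N = 5
(11*87 + (U(-5, -5) - 5)*N) - 7102 = (11*87 + (-5 - 5)*5) - 7102 = (957 - 10*5) - 7102 = (957 - 50) - 7102 = 907 - 7102 = -6195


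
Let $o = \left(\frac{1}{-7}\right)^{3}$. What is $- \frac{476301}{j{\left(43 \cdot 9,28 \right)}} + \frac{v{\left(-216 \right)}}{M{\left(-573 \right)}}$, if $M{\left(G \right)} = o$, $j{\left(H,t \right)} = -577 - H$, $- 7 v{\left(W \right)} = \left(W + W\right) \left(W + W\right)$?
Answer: $\frac{8815847565}{964} \approx 9.1451 \cdot 10^{6}$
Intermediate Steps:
$v{\left(W \right)} = - \frac{4 W^{2}}{7}$ ($v{\left(W \right)} = - \frac{\left(W + W\right) \left(W + W\right)}{7} = - \frac{2 W 2 W}{7} = - \frac{4 W^{2}}{7}$)
$o = - \frac{1}{343}$ ($o = \left(- \frac{1}{7}\right)^{3} = - \frac{1}{343} \approx -0.0029155$)
$M{\left(G \right)} = - \frac{1}{343}$
$- \frac{476301}{j{\left(43 \cdot 9,28 \right)}} + \frac{v{\left(-216 \right)}}{M{\left(-573 \right)}} = - \frac{476301}{-577 - 43 \cdot 9} + \frac{\left(- \frac{4}{7}\right) \left(-216\right)^{2}}{- \frac{1}{343}} = - \frac{476301}{-577 - 387} + \left(- \frac{4}{7}\right) 46656 \left(-343\right) = - \frac{476301}{-577 - 387} - -9144576 = - \frac{476301}{-964} + 9144576 = \left(-476301\right) \left(- \frac{1}{964}\right) + 9144576 = \frac{476301}{964} + 9144576 = \frac{8815847565}{964}$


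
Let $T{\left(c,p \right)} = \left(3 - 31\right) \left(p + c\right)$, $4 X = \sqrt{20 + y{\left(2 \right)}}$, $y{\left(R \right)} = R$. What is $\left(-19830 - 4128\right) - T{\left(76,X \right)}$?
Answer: $-21830 + 7 \sqrt{22} \approx -21797.0$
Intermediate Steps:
$X = \frac{\sqrt{22}}{4}$ ($X = \frac{\sqrt{20 + 2}}{4} = \frac{\sqrt{22}}{4} \approx 1.1726$)
$T{\left(c,p \right)} = - 28 c - 28 p$ ($T{\left(c,p \right)} = - 28 \left(c + p\right) = - 28 c - 28 p$)
$\left(-19830 - 4128\right) - T{\left(76,X \right)} = \left(-19830 - 4128\right) - \left(\left(-28\right) 76 - 28 \frac{\sqrt{22}}{4}\right) = \left(-19830 - 4128\right) - \left(-2128 - 7 \sqrt{22}\right) = -23958 + \left(2128 + 7 \sqrt{22}\right) = -21830 + 7 \sqrt{22}$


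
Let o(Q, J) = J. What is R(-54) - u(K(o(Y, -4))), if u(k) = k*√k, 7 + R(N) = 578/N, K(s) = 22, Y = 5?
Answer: -478/27 - 22*√22 ≈ -120.89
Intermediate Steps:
R(N) = -7 + 578/N
u(k) = k^(3/2)
R(-54) - u(K(o(Y, -4))) = (-7 + 578/(-54)) - 22^(3/2) = (-7 + 578*(-1/54)) - 22*√22 = (-7 - 289/27) - 22*√22 = -478/27 - 22*√22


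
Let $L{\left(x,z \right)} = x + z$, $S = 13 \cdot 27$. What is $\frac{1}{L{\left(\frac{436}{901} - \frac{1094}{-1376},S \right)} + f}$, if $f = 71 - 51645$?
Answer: $- \frac{619888}{31751730209} \approx -1.9523 \cdot 10^{-5}$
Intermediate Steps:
$S = 351$
$f = -51574$ ($f = 71 - 51645 = -51574$)
$\frac{1}{L{\left(\frac{436}{901} - \frac{1094}{-1376},S \right)} + f} = \frac{1}{\left(\left(\frac{436}{901} - \frac{1094}{-1376}\right) + 351\right) - 51574} = \frac{1}{\left(\left(436 \cdot \frac{1}{901} - - \frac{547}{688}\right) + 351\right) - 51574} = \frac{1}{\left(\left(\frac{436}{901} + \frac{547}{688}\right) + 351\right) - 51574} = \frac{1}{\left(\frac{792815}{619888} + 351\right) - 51574} = \frac{1}{\frac{218373503}{619888} - 51574} = \frac{1}{- \frac{31751730209}{619888}} = - \frac{619888}{31751730209}$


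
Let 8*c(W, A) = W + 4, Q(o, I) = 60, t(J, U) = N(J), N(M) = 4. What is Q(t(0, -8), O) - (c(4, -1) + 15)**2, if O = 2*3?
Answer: -196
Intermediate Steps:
O = 6
t(J, U) = 4
c(W, A) = 1/2 + W/8 (c(W, A) = (W + 4)/8 = (4 + W)/8 = 1/2 + W/8)
Q(t(0, -8), O) - (c(4, -1) + 15)**2 = 60 - ((1/2 + (1/8)*4) + 15)**2 = 60 - ((1/2 + 1/2) + 15)**2 = 60 - (1 + 15)**2 = 60 - 1*16**2 = 60 - 1*256 = 60 - 256 = -196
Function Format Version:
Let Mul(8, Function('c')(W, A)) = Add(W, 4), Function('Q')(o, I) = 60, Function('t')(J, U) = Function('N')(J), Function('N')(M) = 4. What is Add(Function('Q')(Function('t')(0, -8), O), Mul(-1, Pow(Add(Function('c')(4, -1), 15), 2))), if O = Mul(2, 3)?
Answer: -196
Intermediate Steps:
O = 6
Function('t')(J, U) = 4
Function('c')(W, A) = Add(Rational(1, 2), Mul(Rational(1, 8), W)) (Function('c')(W, A) = Mul(Rational(1, 8), Add(W, 4)) = Mul(Rational(1, 8), Add(4, W)) = Add(Rational(1, 2), Mul(Rational(1, 8), W)))
Add(Function('Q')(Function('t')(0, -8), O), Mul(-1, Pow(Add(Function('c')(4, -1), 15), 2))) = Add(60, Mul(-1, Pow(Add(Add(Rational(1, 2), Mul(Rational(1, 8), 4)), 15), 2))) = Add(60, Mul(-1, Pow(Add(Add(Rational(1, 2), Rational(1, 2)), 15), 2))) = Add(60, Mul(-1, Pow(Add(1, 15), 2))) = Add(60, Mul(-1, Pow(16, 2))) = Add(60, Mul(-1, 256)) = Add(60, -256) = -196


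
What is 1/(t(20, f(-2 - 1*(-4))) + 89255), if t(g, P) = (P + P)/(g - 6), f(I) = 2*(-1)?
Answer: 7/624783 ≈ 1.1204e-5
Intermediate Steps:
f(I) = -2
t(g, P) = 2*P/(-6 + g) (t(g, P) = (2*P)/(-6 + g) = 2*P/(-6 + g))
1/(t(20, f(-2 - 1*(-4))) + 89255) = 1/(2*(-2)/(-6 + 20) + 89255) = 1/(2*(-2)/14 + 89255) = 1/(2*(-2)*(1/14) + 89255) = 1/(-2/7 + 89255) = 1/(624783/7) = 7/624783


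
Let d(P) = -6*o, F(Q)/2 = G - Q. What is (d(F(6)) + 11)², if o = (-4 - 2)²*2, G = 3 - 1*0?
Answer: 177241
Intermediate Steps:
G = 3 (G = 3 + 0 = 3)
o = 72 (o = (-6)²*2 = 36*2 = 72)
F(Q) = 6 - 2*Q (F(Q) = 2*(3 - Q) = 6 - 2*Q)
d(P) = -432 (d(P) = -6*72 = -432)
(d(F(6)) + 11)² = (-432 + 11)² = (-421)² = 177241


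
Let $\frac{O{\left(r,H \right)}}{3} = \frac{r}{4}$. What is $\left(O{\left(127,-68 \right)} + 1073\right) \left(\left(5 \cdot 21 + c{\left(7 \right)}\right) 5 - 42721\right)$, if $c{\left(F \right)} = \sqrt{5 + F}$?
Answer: $-49295477 + \frac{23365 \sqrt{3}}{2} \approx -4.9275 \cdot 10^{7}$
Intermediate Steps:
$O{\left(r,H \right)} = \frac{3 r}{4}$ ($O{\left(r,H \right)} = 3 \frac{r}{4} = \frac{3 r}{4}$)
$\left(O{\left(127,-68 \right)} + 1073\right) \left(\left(5 \cdot 21 + c{\left(7 \right)}\right) 5 - 42721\right) = \left(\frac{3}{4} \cdot 127 + 1073\right) \left(\left(5 \cdot 21 + \sqrt{5 + 7}\right) 5 - 42721\right) = \left(\frac{381}{4} + 1073\right) \left(\left(105 + \sqrt{12}\right) 5 - 42721\right) = \frac{4673 \left(\left(105 + 2 \sqrt{3}\right) 5 - 42721\right)}{4} = \frac{4673 \left(\left(525 + 10 \sqrt{3}\right) - 42721\right)}{4} = \frac{4673 \left(-42196 + 10 \sqrt{3}\right)}{4} = -49295477 + \frac{23365 \sqrt{3}}{2}$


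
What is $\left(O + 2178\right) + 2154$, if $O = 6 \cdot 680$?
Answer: $8412$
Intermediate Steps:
$O = 4080$
$\left(O + 2178\right) + 2154 = \left(4080 + 2178\right) + 2154 = 6258 + 2154 = 8412$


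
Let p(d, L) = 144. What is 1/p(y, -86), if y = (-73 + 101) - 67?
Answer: 1/144 ≈ 0.0069444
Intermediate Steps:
y = -39 (y = 28 - 67 = -39)
1/p(y, -86) = 1/144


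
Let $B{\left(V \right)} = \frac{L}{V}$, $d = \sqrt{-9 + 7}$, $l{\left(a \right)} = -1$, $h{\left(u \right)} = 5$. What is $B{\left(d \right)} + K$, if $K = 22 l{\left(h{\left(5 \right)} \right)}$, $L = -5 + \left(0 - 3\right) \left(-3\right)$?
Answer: $-22 - 2 i \sqrt{2} \approx -22.0 - 2.8284 i$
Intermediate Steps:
$L = 4$ ($L = -5 - -9 = -5 + 9 = 4$)
$d = i \sqrt{2}$ ($d = \sqrt{-2} = i \sqrt{2} \approx 1.4142 i$)
$B{\left(V \right)} = \frac{4}{V}$
$K = -22$ ($K = 22 \left(-1\right) = -22$)
$B{\left(d \right)} + K = \frac{4}{i \sqrt{2}} - 22 = 4 \left(- \frac{i \sqrt{2}}{2}\right) - 22 = - 2 i \sqrt{2} - 22 = -22 - 2 i \sqrt{2}$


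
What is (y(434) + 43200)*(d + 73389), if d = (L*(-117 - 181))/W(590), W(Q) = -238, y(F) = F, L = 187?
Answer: 22487305508/7 ≈ 3.2125e+9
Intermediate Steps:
d = 1639/7 (d = (187*(-117 - 181))/(-238) = (187*(-298))*(-1/238) = -55726*(-1/238) = 1639/7 ≈ 234.14)
(y(434) + 43200)*(d + 73389) = (434 + 43200)*(1639/7 + 73389) = 43634*(515362/7) = 22487305508/7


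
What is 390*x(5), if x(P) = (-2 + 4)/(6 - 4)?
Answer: 390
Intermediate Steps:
x(P) = 1 (x(P) = 2/2 = 2*(1/2) = 1)
390*x(5) = 390*1 = 390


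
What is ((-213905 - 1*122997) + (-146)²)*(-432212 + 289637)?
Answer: 44994673950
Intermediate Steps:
((-213905 - 1*122997) + (-146)²)*(-432212 + 289637) = ((-213905 - 122997) + 21316)*(-142575) = (-336902 + 21316)*(-142575) = -315586*(-142575) = 44994673950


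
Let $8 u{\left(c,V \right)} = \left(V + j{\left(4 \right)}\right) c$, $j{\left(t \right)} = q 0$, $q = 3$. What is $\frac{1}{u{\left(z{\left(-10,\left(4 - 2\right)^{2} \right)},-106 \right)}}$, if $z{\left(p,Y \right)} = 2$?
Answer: $- \frac{2}{53} \approx -0.037736$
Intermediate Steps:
$j{\left(t \right)} = 0$ ($j{\left(t \right)} = 3 \cdot 0 = 0$)
$u{\left(c,V \right)} = \frac{V c}{8}$ ($u{\left(c,V \right)} = \frac{\left(V + 0\right) c}{8} = \frac{V c}{8}$)
$\frac{1}{u{\left(z{\left(-10,\left(4 - 2\right)^{2} \right)},-106 \right)}} = \frac{1}{\frac{1}{8} \left(-106\right) 2} = \frac{1}{- \frac{53}{2}} = - \frac{2}{53}$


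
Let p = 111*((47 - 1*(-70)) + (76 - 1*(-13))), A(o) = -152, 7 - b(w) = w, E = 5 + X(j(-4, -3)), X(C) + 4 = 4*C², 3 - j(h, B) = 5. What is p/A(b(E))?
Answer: -11433/76 ≈ -150.43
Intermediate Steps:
j(h, B) = -2 (j(h, B) = 3 - 1*5 = 3 - 5 = -2)
X(C) = -4 + 4*C²
E = 17 (E = 5 + (-4 + 4*(-2)²) = 5 + (-4 + 4*4) = 5 + (-4 + 16) = 5 + 12 = 17)
b(w) = 7 - w
p = 22866 (p = 111*((47 + 70) + (76 + 13)) = 111*(117 + 89) = 111*206 = 22866)
p/A(b(E)) = 22866/(-152) = 22866*(-1/152) = -11433/76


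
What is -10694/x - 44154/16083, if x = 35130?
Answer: -95728979/31388655 ≈ -3.0498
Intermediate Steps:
-10694/x - 44154/16083 = -10694/35130 - 44154/16083 = -10694*1/35130 - 44154*1/16083 = -5347/17565 - 4906/1787 = -95728979/31388655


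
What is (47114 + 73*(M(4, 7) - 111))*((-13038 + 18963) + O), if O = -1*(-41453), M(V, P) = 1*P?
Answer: 1872473316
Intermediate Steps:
M(V, P) = P
O = 41453
(47114 + 73*(M(4, 7) - 111))*((-13038 + 18963) + O) = (47114 + 73*(7 - 111))*((-13038 + 18963) + 41453) = (47114 + 73*(-104))*(5925 + 41453) = (47114 - 7592)*47378 = 39522*47378 = 1872473316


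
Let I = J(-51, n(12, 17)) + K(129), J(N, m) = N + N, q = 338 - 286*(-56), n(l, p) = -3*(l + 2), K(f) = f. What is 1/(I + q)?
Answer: 1/16381 ≈ 6.1046e-5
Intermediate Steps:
n(l, p) = -6 - 3*l (n(l, p) = -3*(2 + l) = -6 - 3*l)
q = 16354 (q = 338 + 16016 = 16354)
J(N, m) = 2*N
I = 27 (I = 2*(-51) + 129 = -102 + 129 = 27)
1/(I + q) = 1/(27 + 16354) = 1/16381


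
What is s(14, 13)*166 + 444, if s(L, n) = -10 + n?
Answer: 942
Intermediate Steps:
s(14, 13)*166 + 444 = (-10 + 13)*166 + 444 = 3*166 + 444 = 498 + 444 = 942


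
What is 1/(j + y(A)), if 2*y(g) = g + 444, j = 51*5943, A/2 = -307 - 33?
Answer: 1/302975 ≈ 3.3006e-6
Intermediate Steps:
A = -680 (A = 2*(-307 - 33) = 2*(-340) = -680)
j = 303093
y(g) = 222 + g/2 (y(g) = (g + 444)/2 = (444 + g)/2 = 222 + g/2)
1/(j + y(A)) = 1/(303093 + (222 + (1/2)*(-680))) = 1/(303093 + (222 - 340)) = 1/(303093 - 118) = 1/302975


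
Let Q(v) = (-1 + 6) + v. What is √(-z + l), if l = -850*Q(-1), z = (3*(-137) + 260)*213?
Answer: 7*√587 ≈ 169.60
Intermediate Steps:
Q(v) = 5 + v
z = -32163 (z = (-411 + 260)*213 = -151*213 = -32163)
l = -3400 (l = -850*(5 - 1) = -850*4 = -3400)
√(-z + l) = √(-1*(-32163) - 3400) = √(32163 - 3400) = √28763 = 7*√587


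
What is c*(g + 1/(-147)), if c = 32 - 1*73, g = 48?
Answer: -289255/147 ≈ -1967.7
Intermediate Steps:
c = -41 (c = 32 - 73 = -41)
c*(g + 1/(-147)) = -41*(48 + 1/(-147)) = -41*(48 - 1/147) = -41*7055/147 = -289255/147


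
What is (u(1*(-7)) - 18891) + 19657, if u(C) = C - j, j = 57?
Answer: 702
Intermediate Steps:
u(C) = -57 + C (u(C) = C - 1*57 = C - 57 = -57 + C)
(u(1*(-7)) - 18891) + 19657 = ((-57 + 1*(-7)) - 18891) + 19657 = ((-57 - 7) - 18891) + 19657 = (-64 - 18891) + 19657 = -18955 + 19657 = 702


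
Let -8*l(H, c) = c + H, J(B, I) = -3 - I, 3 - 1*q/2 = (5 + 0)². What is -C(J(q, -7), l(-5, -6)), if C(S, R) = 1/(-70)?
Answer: 1/70 ≈ 0.014286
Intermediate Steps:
q = -44 (q = 6 - 2*(5 + 0)² = 6 - 2*5² = 6 - 2*25 = 6 - 50 = -44)
l(H, c) = -H/8 - c/8 (l(H, c) = -(c + H)/8 = -(H + c)/8 = -H/8 - c/8)
C(S, R) = -1/70
-C(J(q, -7), l(-5, -6)) = -1*(-1/70) = 1/70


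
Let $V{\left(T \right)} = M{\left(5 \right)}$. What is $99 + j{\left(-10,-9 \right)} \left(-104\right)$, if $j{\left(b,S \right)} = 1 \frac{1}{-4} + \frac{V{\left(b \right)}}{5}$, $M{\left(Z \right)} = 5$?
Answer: $21$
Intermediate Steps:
$V{\left(T \right)} = 5$
$j{\left(b,S \right)} = \frac{3}{4}$ ($j{\left(b,S \right)} = 1 \frac{1}{-4} + \frac{5}{5} = 1 \left(- \frac{1}{4}\right) + 5 \cdot \frac{1}{5} = - \frac{1}{4} + 1 = \frac{3}{4}$)
$99 + j{\left(-10,-9 \right)} \left(-104\right) = 99 + \frac{3}{4} \left(-104\right) = 99 - 78 = 21$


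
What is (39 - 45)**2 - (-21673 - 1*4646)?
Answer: 26355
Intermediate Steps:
(39 - 45)**2 - (-21673 - 1*4646) = (-6)**2 - (-21673 - 4646) = 36 - 1*(-26319) = 36 + 26319 = 26355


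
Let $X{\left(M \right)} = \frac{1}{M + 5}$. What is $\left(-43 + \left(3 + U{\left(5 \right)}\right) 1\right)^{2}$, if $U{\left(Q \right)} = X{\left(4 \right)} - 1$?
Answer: $\frac{135424}{81} \approx 1671.9$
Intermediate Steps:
$X{\left(M \right)} = \frac{1}{5 + M}$
$U{\left(Q \right)} = - \frac{8}{9}$ ($U{\left(Q \right)} = \frac{1}{5 + 4} - 1 = \frac{1}{9} - 1 = - \frac{8}{9}$)
$\left(-43 + \left(3 + U{\left(5 \right)}\right) 1\right)^{2} = \left(-43 + \left(3 - \frac{8}{9}\right) 1\right)^{2} = \left(-43 + \frac{19}{9} \cdot 1\right)^{2} = \left(-43 + \frac{19}{9}\right)^{2} = \left(- \frac{368}{9}\right)^{2} = \frac{135424}{81}$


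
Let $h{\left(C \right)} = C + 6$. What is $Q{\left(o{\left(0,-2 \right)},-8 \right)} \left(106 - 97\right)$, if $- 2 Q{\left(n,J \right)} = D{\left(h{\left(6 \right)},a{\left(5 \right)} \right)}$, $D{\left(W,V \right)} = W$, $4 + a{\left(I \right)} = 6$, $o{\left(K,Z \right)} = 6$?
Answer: $-54$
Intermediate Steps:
$h{\left(C \right)} = 6 + C$
$a{\left(I \right)} = 2$ ($a{\left(I \right)} = -4 + 6 = 2$)
$Q{\left(n,J \right)} = -6$ ($Q{\left(n,J \right)} = - \frac{6 + 6}{2} = \left(- \frac{1}{2}\right) 12 = -6$)
$Q{\left(o{\left(0,-2 \right)},-8 \right)} \left(106 - 97\right) = - 6 \left(106 - 97\right) = \left(-6\right) 9 = -54$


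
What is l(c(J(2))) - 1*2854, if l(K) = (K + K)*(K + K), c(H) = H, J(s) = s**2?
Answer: -2790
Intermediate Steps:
l(K) = 4*K**2 (l(K) = (2*K)*(2*K) = 4*K**2)
l(c(J(2))) - 1*2854 = 4*(2**2)**2 - 1*2854 = 4*4**2 - 2854 = 4*16 - 2854 = 64 - 2854 = -2790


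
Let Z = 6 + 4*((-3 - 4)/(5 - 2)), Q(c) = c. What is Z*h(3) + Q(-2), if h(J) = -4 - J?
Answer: 64/3 ≈ 21.333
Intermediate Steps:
Z = -10/3 (Z = 6 + 4*(-7/3) = 6 - 28/3 = -10/3 ≈ -3.3333)
Z*h(3) + Q(-2) = -10*(-4 - 1*3)/3 - 2 = -10*(-4 - 3)/3 - 2 = -10/3*(-7) - 2 = 70/3 - 2 = 64/3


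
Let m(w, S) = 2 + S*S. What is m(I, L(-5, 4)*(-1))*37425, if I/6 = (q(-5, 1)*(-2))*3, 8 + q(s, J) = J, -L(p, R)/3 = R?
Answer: 5464050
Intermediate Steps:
L(p, R) = -3*R
q(s, J) = -8 + J
I = 252 (I = 6*(((-8 + 1)*(-2))*3) = 6*(-7*(-2)*3) = 6*(14*3) = 6*42 = 252)
m(w, S) = 2 + S**2
m(I, L(-5, 4)*(-1))*37425 = (2 + (-3*4*(-1))**2)*37425 = (2 + (-12*(-1))**2)*37425 = (2 + 12**2)*37425 = (2 + 144)*37425 = 146*37425 = 5464050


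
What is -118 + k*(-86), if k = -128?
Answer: 10890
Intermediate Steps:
-118 + k*(-86) = -118 - 128*(-86) = -118 + 11008 = 10890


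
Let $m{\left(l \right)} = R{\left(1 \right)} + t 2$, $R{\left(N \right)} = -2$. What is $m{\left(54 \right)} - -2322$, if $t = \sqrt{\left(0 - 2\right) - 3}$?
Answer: $2320 + 2 i \sqrt{5} \approx 2320.0 + 4.4721 i$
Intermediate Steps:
$t = i \sqrt{5}$ ($t = \sqrt{-2 - 3} = \sqrt{-5} = i \sqrt{5} \approx 2.2361 i$)
$m{\left(l \right)} = -2 + 2 i \sqrt{5}$ ($m{\left(l \right)} = -2 + i \sqrt{5} \cdot 2 = -2 + 2 i \sqrt{5}$)
$m{\left(54 \right)} - -2322 = \left(-2 + 2 i \sqrt{5}\right) - -2322 = \left(-2 + 2 i \sqrt{5}\right) + 2322 = 2320 + 2 i \sqrt{5}$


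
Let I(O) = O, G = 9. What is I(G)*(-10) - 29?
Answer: -119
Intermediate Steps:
I(G)*(-10) - 29 = 9*(-10) - 29 = -90 - 29 = -119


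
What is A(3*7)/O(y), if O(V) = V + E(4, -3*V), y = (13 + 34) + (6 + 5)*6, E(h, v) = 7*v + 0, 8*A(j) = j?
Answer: -21/18080 ≈ -0.0011615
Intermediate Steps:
A(j) = j/8
E(h, v) = 7*v
y = 113 (y = 47 + 11*6 = 47 + 66 = 113)
O(V) = -20*V (O(V) = V + 7*(-3*V) = V - 21*V = -20*V)
A(3*7)/O(y) = ((3*7)/8)/((-20*113)) = ((⅛)*21)/(-2260) = (21/8)*(-1/2260) = -21/18080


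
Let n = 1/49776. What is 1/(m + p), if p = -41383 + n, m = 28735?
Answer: -49776/629566847 ≈ -7.9064e-5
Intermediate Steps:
n = 1/49776 ≈ 2.0090e-5
p = -2059880207/49776 (p = -41383 + 1/49776 = -2059880207/49776 ≈ -41383.)
1/(m + p) = 1/(28735 - 2059880207/49776) = 1/(-629566847/49776) = -49776/629566847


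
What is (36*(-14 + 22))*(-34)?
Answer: -9792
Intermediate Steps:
(36*(-14 + 22))*(-34) = (36*8)*(-34) = 288*(-34) = -9792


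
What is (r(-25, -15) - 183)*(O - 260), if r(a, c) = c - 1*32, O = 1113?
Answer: -196190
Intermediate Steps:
r(a, c) = -32 + c (r(a, c) = c - 32 = -32 + c)
(r(-25, -15) - 183)*(O - 260) = ((-32 - 15) - 183)*(1113 - 260) = (-47 - 183)*853 = -230*853 = -196190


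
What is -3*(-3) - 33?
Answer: -24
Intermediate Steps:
-3*(-3) - 33 = -1*(-9) - 33 = 9 - 33 = -24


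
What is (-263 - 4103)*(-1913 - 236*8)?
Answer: 16595166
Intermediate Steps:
(-263 - 4103)*(-1913 - 236*8) = -4366*(-1913 - 1888) = -4366*(-3801) = 16595166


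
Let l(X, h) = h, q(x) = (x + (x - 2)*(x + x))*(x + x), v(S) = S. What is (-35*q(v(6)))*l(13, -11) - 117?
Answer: 249363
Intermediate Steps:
q(x) = 2*x*(x + 2*x*(-2 + x)) (q(x) = (x + (-2 + x)*(2*x))*(2*x) = (x + 2*x*(-2 + x))*(2*x) = 2*x*(x + 2*x*(-2 + x)))
(-35*q(v(6)))*l(13, -11) - 117 = -35*6²*(-6 + 4*6)*(-11) - 117 = -1260*(-6 + 24)*(-11) - 117 = -1260*18*(-11) - 117 = -35*648*(-11) - 117 = -22680*(-11) - 117 = 249480 - 117 = 249363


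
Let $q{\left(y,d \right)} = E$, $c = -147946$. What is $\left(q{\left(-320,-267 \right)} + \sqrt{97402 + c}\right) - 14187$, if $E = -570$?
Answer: $-14757 + 36 i \sqrt{39} \approx -14757.0 + 224.82 i$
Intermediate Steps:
$q{\left(y,d \right)} = -570$
$\left(q{\left(-320,-267 \right)} + \sqrt{97402 + c}\right) - 14187 = \left(-570 + \sqrt{97402 - 147946}\right) - 14187 = \left(-570 + \sqrt{-50544}\right) + \left(-120327 + 106140\right) = \left(-570 + 36 i \sqrt{39}\right) - 14187 = -14757 + 36 i \sqrt{39}$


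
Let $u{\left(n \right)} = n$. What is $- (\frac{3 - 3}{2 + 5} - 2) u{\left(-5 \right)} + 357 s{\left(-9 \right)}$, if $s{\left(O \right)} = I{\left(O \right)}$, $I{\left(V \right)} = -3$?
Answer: $-1081$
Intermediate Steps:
$s{\left(O \right)} = -3$
$- (\frac{3 - 3}{2 + 5} - 2) u{\left(-5 \right)} + 357 s{\left(-9 \right)} = - (\frac{3 - 3}{2 + 5} - 2) \left(-5\right) + 357 \left(-3\right) = - (\frac{0}{7} - 2) \left(-5\right) - 1071 = - (0 \cdot \frac{1}{7} - 2) \left(-5\right) - 1071 = - (0 - 2) \left(-5\right) - 1071 = \left(-1\right) \left(-2\right) \left(-5\right) - 1071 = 2 \left(-5\right) - 1071 = -10 - 1071 = -1081$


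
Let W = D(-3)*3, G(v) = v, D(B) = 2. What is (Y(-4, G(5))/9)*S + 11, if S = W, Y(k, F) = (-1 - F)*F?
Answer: -9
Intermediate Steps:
Y(k, F) = F*(-1 - F)
W = 6 (W = 2*3 = 6)
S = 6
(Y(-4, G(5))/9)*S + 11 = (-1*5*(1 + 5)/9)*6 + 11 = (-1*5*6*(1/9))*6 + 11 = -30*1/9*6 + 11 = -10/3*6 + 11 = -20 + 11 = -9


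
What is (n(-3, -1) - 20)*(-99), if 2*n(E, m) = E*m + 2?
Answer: 3465/2 ≈ 1732.5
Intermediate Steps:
n(E, m) = 1 + E*m/2 (n(E, m) = (E*m + 2)/2 = (2 + E*m)/2 = 1 + E*m/2)
(n(-3, -1) - 20)*(-99) = ((1 + (1/2)*(-3)*(-1)) - 20)*(-99) = ((1 + 3/2) - 20)*(-99) = (5/2 - 20)*(-99) = -35/2*(-99) = 3465/2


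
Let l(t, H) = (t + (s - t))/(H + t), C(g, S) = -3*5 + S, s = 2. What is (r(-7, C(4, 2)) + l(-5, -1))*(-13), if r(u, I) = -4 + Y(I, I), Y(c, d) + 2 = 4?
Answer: 91/3 ≈ 30.333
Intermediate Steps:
Y(c, d) = 2 (Y(c, d) = -2 + 4 = 2)
C(g, S) = -15 + S
r(u, I) = -2 (r(u, I) = -4 + 2 = -2)
l(t, H) = 2/(H + t) (l(t, H) = (t + (2 - t))/(H + t) = 2/(H + t))
(r(-7, C(4, 2)) + l(-5, -1))*(-13) = (-2 + 2/(-1 - 5))*(-13) = (-2 + 2/(-6))*(-13) = (-2 + 2*(-⅙))*(-13) = (-2 - ⅓)*(-13) = -7/3*(-13) = 91/3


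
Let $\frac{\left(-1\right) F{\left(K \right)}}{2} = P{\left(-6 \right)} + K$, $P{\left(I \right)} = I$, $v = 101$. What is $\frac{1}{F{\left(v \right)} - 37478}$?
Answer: $- \frac{1}{37668} \approx -2.6548 \cdot 10^{-5}$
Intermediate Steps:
$F{\left(K \right)} = 12 - 2 K$ ($F{\left(K \right)} = - 2 \left(-6 + K\right) = 12 - 2 K$)
$\frac{1}{F{\left(v \right)} - 37478} = \frac{1}{\left(12 - 202\right) - 37478} = \frac{1}{-190 - 37478} = \frac{1}{-37668} = - \frac{1}{37668}$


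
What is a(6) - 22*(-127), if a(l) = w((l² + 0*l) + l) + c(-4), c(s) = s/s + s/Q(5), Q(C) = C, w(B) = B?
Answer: 14181/5 ≈ 2836.2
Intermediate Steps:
c(s) = 1 + s/5 (c(s) = s/s + s/5 = 1 + s*(⅕) = 1 + s/5)
a(l) = ⅕ + l + l² (a(l) = ((l² + 0*l) + l) + (1 + (⅕)*(-4)) = ((l² + 0) + l) + (1 - ⅘) = (l² + l) + ⅕ = (l + l²) + ⅕ = ⅕ + l + l²)
a(6) - 22*(-127) = (⅕ + 6 + 6²) - 22*(-127) = (⅕ + 6 + 36) + 2794 = 211/5 + 2794 = 14181/5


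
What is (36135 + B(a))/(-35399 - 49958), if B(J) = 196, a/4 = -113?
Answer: -36331/85357 ≈ -0.42564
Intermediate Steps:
a = -452 (a = 4*(-113) = -452)
(36135 + B(a))/(-35399 - 49958) = (36135 + 196)/(-35399 - 49958) = 36331/(-85357) = 36331*(-1/85357) = -36331/85357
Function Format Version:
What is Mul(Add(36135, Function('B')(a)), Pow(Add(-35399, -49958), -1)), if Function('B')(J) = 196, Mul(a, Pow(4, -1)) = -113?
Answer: Rational(-36331, 85357) ≈ -0.42564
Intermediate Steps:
a = -452 (a = Mul(4, -113) = -452)
Mul(Add(36135, Function('B')(a)), Pow(Add(-35399, -49958), -1)) = Mul(Add(36135, 196), Pow(Add(-35399, -49958), -1)) = Mul(36331, Pow(-85357, -1)) = Mul(36331, Rational(-1, 85357)) = Rational(-36331, 85357)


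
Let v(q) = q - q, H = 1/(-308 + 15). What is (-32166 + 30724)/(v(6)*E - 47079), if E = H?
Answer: 1442/47079 ≈ 0.030629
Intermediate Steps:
H = -1/293 (H = 1/(-293) = -1/293 ≈ -0.0034130)
E = -1/293 ≈ -0.0034130
v(q) = 0
(-32166 + 30724)/(v(6)*E - 47079) = (-32166 + 30724)/(0*(-1/293) - 47079) = -1442/(0 - 47079) = -1442/(-47079) = -1442*(-1/47079) = 1442/47079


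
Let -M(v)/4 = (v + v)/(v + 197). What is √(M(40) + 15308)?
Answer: 2*√214939803/237 ≈ 123.72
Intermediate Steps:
M(v) = -8*v/(197 + v) (M(v) = -4*(v + v)/(v + 197) = -4*2*v/(197 + v) = -8*v/(197 + v))
√(M(40) + 15308) = √(-8*40/(197 + 40) + 15308) = √(-8*40/237 + 15308) = √(-8*40*1/237 + 15308) = √(-320/237 + 15308) = √(3627676/237) = 2*√214939803/237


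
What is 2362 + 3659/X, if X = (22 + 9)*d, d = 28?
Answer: 2053875/868 ≈ 2366.2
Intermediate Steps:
X = 868 (X = (22 + 9)*28 = 31*28 = 868)
2362 + 3659/X = 2362 + 3659/868 = 2053875/868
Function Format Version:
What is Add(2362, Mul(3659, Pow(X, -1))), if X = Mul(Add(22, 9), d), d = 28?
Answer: Rational(2053875, 868) ≈ 2366.2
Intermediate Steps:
X = 868 (X = Mul(Add(22, 9), 28) = Mul(31, 28) = 868)
Add(2362, Mul(3659, Pow(X, -1))) = Add(2362, Mul(3659, Pow(868, -1))) = Add(2362, Mul(3659, Rational(1, 868))) = Add(2362, Rational(3659, 868)) = Rational(2053875, 868)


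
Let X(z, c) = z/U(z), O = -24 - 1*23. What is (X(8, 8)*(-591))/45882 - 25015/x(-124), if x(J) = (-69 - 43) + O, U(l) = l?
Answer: 42505343/270194 ≈ 157.31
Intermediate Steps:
O = -47 (O = -24 - 23 = -47)
x(J) = -159 (x(J) = (-69 - 43) - 47 = -112 - 47 = -159)
X(z, c) = 1 (X(z, c) = z/z = 1)
(X(8, 8)*(-591))/45882 - 25015/x(-124) = (1*(-591))/45882 - 25015/(-159) = -591*1/45882 - 25015*(-1/159) = -197/15294 + 25015/159 = 42505343/270194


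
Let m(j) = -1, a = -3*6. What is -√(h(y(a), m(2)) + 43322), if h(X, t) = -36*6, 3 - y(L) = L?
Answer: -√43106 ≈ -207.62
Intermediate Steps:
a = -18
y(L) = 3 - L
h(X, t) = -216
-√(h(y(a), m(2)) + 43322) = -√(-216 + 43322) = -√43106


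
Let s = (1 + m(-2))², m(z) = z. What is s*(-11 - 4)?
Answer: -15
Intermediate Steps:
s = 1 (s = (1 - 2)² = (-1)² = 1)
s*(-11 - 4) = 1*(-11 - 4) = 1*(-15) = -15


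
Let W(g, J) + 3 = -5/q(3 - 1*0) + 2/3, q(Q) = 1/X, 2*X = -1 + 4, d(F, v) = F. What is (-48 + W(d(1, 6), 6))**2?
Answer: 120409/36 ≈ 3344.7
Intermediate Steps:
X = 3/2 (X = (-1 + 4)/2 = (1/2)*3 = 3/2 ≈ 1.5000)
q(Q) = 2/3 (q(Q) = 1/(3/2) = 2/3)
W(g, J) = -59/6 (W(g, J) = -3 + (-5/2/3 + 2/3) = -3 + (-5*3/2 + 2*(1/3)) = -3 + (-15/2 + 2/3) = -3 - 41/6 = -59/6)
(-48 + W(d(1, 6), 6))**2 = (-48 - 59/6)**2 = (-347/6)**2 = 120409/36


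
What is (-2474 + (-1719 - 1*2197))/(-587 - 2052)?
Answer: 6390/2639 ≈ 2.4214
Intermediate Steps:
(-2474 + (-1719 - 1*2197))/(-587 - 2052) = (-2474 + (-1719 - 2197))/(-2639) = (-2474 - 3916)*(-1/2639) = -6390*(-1/2639) = 6390/2639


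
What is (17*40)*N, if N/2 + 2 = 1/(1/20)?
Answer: 24480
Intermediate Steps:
N = 36 (N = -4 + 2/(1/20) = -4 + 2*20 = -4 + 40 = 36)
(17*40)*N = (17*40)*36 = 680*36 = 24480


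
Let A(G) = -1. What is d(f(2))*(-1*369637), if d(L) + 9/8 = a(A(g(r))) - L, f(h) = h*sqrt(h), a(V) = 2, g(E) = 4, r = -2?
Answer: -2587459/8 + 739274*sqrt(2) ≈ 7.2206e+5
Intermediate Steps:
f(h) = h**(3/2)
d(L) = 7/8 - L (d(L) = -9/8 + (2 - L) = 7/8 - L)
d(f(2))*(-1*369637) = (7/8 - 2**(3/2))*(-1*369637) = (7/8 - 2*sqrt(2))*(-369637) = -2587459/8 + 739274*sqrt(2)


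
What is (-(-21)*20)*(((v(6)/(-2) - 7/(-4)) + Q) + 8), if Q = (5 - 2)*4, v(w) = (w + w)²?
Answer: -21105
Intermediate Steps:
v(w) = 4*w² (v(w) = (2*w)² = 4*w²)
Q = 12 (Q = 3*4 = 12)
(-(-21)*20)*(((v(6)/(-2) - 7/(-4)) + Q) + 8) = (-(-21)*20)*((((4*6²)/(-2) - 7/(-4)) + 12) + 8) = (-21*(-20))*((((4*36)*(-½) - 7*(-¼)) + 12) + 8) = 420*(((144*(-½) + 7/4) + 12) + 8) = 420*(((-72 + 7/4) + 12) + 8) = 420*((-281/4 + 12) + 8) = 420*(-233/4 + 8) = 420*(-201/4) = -21105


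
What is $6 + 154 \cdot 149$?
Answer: $22952$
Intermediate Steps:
$6 + 154 \cdot 149 = 6 + 22946 = 22952$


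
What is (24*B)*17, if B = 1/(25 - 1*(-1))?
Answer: 204/13 ≈ 15.692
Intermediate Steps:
B = 1/26 (B = 1/(25 + 1) = 1/26 ≈ 0.038462)
(24*B)*17 = (24*(1/26))*17 = (12/13)*17 = 204/13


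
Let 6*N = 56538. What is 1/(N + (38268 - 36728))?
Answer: 1/10963 ≈ 9.1216e-5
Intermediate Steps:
N = 9423 (N = (⅙)*56538 = 9423)
1/(N + (38268 - 36728)) = 1/(9423 + (38268 - 36728)) = 1/(9423 + 1540) = 1/10963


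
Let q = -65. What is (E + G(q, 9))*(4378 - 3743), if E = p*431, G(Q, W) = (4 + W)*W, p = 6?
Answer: 1716405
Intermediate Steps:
G(Q, W) = W*(4 + W)
E = 2586 (E = 6*431 = 2586)
(E + G(q, 9))*(4378 - 3743) = (2586 + 9*(4 + 9))*(4378 - 3743) = (2586 + 9*13)*635 = (2586 + 117)*635 = 2703*635 = 1716405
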